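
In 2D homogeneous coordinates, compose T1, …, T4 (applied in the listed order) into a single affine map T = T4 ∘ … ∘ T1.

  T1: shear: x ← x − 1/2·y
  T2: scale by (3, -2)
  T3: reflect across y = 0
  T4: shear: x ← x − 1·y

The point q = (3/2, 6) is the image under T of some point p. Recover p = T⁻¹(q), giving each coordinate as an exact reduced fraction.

T1 = [1 -1/2 0; 0 1 0; 0 0 1]
T2·T1 = [3 -3/2 0; 0 -2 0; 0 0 1]
T3·…·T1 = [3 -3/2 0; 0 2 0; 0 0 1]
T4·…·T1 = [3 -7/2 0; 0 2 0; 0 0 1]
det M = 6; M⁻¹ = [1/3 7/12 0; 0 1/2 0; 0 0 1]
M⁻¹ · (3/2, 6)ᵀ = (4, 3)ᵀ

p = (4, 3)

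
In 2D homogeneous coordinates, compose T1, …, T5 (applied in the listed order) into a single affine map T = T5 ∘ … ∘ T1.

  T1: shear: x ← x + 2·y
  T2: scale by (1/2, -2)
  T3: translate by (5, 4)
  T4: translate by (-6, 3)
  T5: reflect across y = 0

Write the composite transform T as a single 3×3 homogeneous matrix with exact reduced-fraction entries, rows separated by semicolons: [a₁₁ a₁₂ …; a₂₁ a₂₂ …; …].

T = [1/2 1 -1; 0 2 -7; 0 0 1]

T1 = [1 2 0; 0 1 0; 0 0 1]
T2·T1 = [1/2 1 0; 0 -2 0; 0 0 1]
T3·…·T1 = [1/2 1 5; 0 -2 4; 0 0 1]
T4·…·T1 = [1/2 1 -1; 0 -2 7; 0 0 1]
T5·…·T1 = [1/2 1 -1; 0 2 -7; 0 0 1]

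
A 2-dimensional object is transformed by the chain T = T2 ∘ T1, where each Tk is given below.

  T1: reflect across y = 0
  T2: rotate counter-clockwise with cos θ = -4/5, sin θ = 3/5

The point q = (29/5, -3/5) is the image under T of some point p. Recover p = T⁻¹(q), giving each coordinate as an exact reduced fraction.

p = (-5, 3)

T1 = [1 0 0; 0 -1 0; 0 0 1]
T2·T1 = [-4/5 3/5 0; 3/5 4/5 0; 0 0 1]
det M = -1; M⁻¹ = [-4/5 3/5 0; 3/5 4/5 0; 0 0 1]
M⁻¹ · (29/5, -3/5)ᵀ = (-5, 3)ᵀ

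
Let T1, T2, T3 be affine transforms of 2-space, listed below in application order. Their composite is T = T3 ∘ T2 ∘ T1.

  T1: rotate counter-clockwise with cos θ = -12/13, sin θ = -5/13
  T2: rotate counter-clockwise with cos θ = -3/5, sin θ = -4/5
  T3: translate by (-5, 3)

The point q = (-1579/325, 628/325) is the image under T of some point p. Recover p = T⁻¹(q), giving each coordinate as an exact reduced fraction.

p = (-1, -2/5)

T1 = [-12/13 5/13 0; -5/13 -12/13 0; 0 0 1]
T2·T1 = [16/65 -63/65 0; 63/65 16/65 0; 0 0 1]
T3·…·T1 = [16/65 -63/65 -5; 63/65 16/65 3; 0 0 1]
det M = 1; M⁻¹ = [16/65 63/65 -109/65; -63/65 16/65 -363/65; 0 0 1]
M⁻¹ · (-1579/325, 628/325)ᵀ = (-1, -2/5)ᵀ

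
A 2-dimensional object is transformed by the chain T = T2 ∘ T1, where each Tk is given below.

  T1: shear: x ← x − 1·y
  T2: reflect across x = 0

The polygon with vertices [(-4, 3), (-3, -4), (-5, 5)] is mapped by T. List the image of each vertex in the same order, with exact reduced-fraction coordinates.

image vertices: (7, 3), (-1, -4), (10, 5)

T1 shear: x ← x − 1·y: (-4, 3) → (-7, 3); (-3, -4) → (1, -4); (-5, 5) → (-10, 5)
T2 reflect across x = 0: (-7, 3) → (7, 3); (1, -4) → (-1, -4); (-10, 5) → (10, 5)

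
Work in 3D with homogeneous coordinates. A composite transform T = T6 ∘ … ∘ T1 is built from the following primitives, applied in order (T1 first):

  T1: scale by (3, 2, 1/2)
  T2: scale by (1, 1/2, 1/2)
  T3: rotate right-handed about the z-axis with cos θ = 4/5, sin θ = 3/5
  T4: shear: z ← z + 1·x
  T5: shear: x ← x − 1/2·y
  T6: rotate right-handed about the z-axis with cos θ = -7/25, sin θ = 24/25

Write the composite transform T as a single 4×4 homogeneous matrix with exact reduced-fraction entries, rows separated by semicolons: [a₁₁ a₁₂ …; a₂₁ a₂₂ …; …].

T = [-537/250 -61/125 0 0; 117/125 -148/125 0 0; 12/5 -3/5 1/4 0; 0 0 0 1]

T1 = [3 0 0 0; 0 2 0 0; 0 0 1/2 0; 0 0 0 1]
T2·T1 = [3 0 0 0; 0 1 0 0; 0 0 1/4 0; 0 0 0 1]
T3·…·T1 = [12/5 -3/5 0 0; 9/5 4/5 0 0; 0 0 1/4 0; 0 0 0 1]
T4·…·T1 = [12/5 -3/5 0 0; 9/5 4/5 0 0; 12/5 -3/5 1/4 0; 0 0 0 1]
T5·…·T1 = [3/2 -1 0 0; 9/5 4/5 0 0; 12/5 -3/5 1/4 0; 0 0 0 1]
T6·…·T1 = [-537/250 -61/125 0 0; 117/125 -148/125 0 0; 12/5 -3/5 1/4 0; 0 0 0 1]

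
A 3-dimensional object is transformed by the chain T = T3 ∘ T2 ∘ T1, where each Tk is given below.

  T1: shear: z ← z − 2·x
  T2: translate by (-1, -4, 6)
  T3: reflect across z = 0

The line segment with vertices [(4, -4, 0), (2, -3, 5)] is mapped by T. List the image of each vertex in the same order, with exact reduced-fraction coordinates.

T1 shear: z ← z − 2·x: (4, -4, 0) → (4, -4, -8); (2, -3, 5) → (2, -3, 1)
T2 translate by (-1, -4, 6): (4, -4, -8) → (3, -8, -2); (2, -3, 1) → (1, -7, 7)
T3 reflect across z = 0: (3, -8, -2) → (3, -8, 2); (1, -7, 7) → (1, -7, -7)

image vertices: (3, -8, 2), (1, -7, -7)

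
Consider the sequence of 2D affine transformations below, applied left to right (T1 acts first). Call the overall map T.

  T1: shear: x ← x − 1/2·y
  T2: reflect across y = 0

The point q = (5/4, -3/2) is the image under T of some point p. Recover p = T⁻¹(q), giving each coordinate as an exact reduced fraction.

p = (2, 3/2)

T1 = [1 -1/2 0; 0 1 0; 0 0 1]
T2·T1 = [1 -1/2 0; 0 -1 0; 0 0 1]
det M = -1; M⁻¹ = [1 -1/2 0; 0 -1 0; 0 0 1]
M⁻¹ · (5/4, -3/2)ᵀ = (2, 3/2)ᵀ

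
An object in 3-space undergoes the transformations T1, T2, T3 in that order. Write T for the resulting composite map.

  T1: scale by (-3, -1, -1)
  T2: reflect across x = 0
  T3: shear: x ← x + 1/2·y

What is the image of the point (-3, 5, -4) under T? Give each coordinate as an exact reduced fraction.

T1 scale by (-3, -1, -1): (-3, 5, -4) → (9, -5, 4)
T2 reflect across x = 0: (9, -5, 4) → (-9, -5, 4)
T3 shear: x ← x + 1/2·y: (-9, -5, 4) → (-23/2, -5, 4)

T(p) = (-23/2, -5, 4)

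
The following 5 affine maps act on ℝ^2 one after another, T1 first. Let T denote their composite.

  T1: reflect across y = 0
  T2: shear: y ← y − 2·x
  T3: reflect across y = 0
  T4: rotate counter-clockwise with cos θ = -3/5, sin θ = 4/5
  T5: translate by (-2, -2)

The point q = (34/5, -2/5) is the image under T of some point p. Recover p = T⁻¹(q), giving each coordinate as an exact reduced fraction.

T1 = [1 0 0; 0 -1 0; 0 0 1]
T2·T1 = [1 0 0; -2 -1 0; 0 0 1]
T3·…·T1 = [1 0 0; 2 1 0; 0 0 1]
T4·…·T1 = [-11/5 -4/5 0; -2/5 -3/5 0; 0 0 1]
T5·…·T1 = [-11/5 -4/5 -2; -2/5 -3/5 -2; 0 0 1]
det M = 1; M⁻¹ = [-3/5 4/5 2/5; 2/5 -11/5 -18/5; 0 0 1]
M⁻¹ · (34/5, -2/5)ᵀ = (-4, 0)ᵀ

p = (-4, 0)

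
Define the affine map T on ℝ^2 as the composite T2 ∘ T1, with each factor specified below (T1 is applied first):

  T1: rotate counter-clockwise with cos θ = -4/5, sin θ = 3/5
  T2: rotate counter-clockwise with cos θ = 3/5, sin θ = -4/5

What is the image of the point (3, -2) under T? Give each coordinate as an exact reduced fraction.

T1 rotate counter-clockwise with cos θ = -4/5, sin θ = 3/5: (3, -2) → (-6/5, 17/5)
T2 rotate counter-clockwise with cos θ = 3/5, sin θ = -4/5: (-6/5, 17/5) → (2, 3)

T(p) = (2, 3)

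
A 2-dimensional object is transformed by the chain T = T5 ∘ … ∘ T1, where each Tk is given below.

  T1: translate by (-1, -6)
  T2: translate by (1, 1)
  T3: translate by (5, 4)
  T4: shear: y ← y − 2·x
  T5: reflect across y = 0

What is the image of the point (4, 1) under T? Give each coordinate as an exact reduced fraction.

T(p) = (9, 18)

T1 translate by (-1, -6): (4, 1) → (3, -5)
T2 translate by (1, 1): (3, -5) → (4, -4)
T3 translate by (5, 4): (4, -4) → (9, 0)
T4 shear: y ← y − 2·x: (9, 0) → (9, -18)
T5 reflect across y = 0: (9, -18) → (9, 18)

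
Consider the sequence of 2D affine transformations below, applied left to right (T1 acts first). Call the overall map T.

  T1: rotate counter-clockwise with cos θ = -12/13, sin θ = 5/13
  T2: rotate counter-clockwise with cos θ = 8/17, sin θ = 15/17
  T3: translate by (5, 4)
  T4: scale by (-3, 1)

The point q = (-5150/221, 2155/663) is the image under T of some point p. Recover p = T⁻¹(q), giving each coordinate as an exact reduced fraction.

p = (-5/3, 7/3)

T1 = [-12/13 -5/13 0; 5/13 -12/13 0; 0 0 1]
T2·T1 = [-171/221 140/221 0; -140/221 -171/221 0; 0 0 1]
T3·…·T1 = [-171/221 140/221 5; -140/221 -171/221 4; 0 0 1]
T4·…·T1 = [513/221 -420/221 -15; -140/221 -171/221 4; 0 0 1]
det M = -3; M⁻¹ = [57/221 -140/221 1415/221; -140/663 -171/221 -16/221; 0 0 1]
M⁻¹ · (-5150/221, 2155/663)ᵀ = (-5/3, 7/3)ᵀ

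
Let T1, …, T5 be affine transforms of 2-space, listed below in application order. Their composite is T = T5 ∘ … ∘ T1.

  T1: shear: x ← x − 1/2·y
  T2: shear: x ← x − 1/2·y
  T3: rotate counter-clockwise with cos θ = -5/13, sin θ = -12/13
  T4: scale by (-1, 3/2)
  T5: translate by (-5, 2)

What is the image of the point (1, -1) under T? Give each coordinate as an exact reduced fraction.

T1 shear: x ← x − 1/2·y: (1, -1) → (3/2, -1)
T2 shear: x ← x − 1/2·y: (3/2, -1) → (2, -1)
T3 rotate counter-clockwise with cos θ = -5/13, sin θ = -12/13: (2, -1) → (-22/13, -19/13)
T4 scale by (-1, 3/2): (-22/13, -19/13) → (22/13, -57/26)
T5 translate by (-5, 2): (22/13, -57/26) → (-43/13, -5/26)

T(p) = (-43/13, -5/26)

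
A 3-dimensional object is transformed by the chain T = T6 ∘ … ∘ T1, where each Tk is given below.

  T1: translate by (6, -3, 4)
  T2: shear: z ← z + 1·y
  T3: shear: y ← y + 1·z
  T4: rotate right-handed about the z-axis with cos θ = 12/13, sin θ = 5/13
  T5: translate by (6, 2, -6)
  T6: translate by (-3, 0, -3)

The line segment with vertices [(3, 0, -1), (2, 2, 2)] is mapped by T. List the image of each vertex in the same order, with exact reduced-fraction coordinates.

T1 translate by (6, -3, 4): (3, 0, -1) → (9, -3, 3); (2, 2, 2) → (8, -1, 6)
T2 shear: z ← z + 1·y: (9, -3, 3) → (9, -3, 0); (8, -1, 6) → (8, -1, 5)
T3 shear: y ← y + 1·z: (9, -3, 0) → (9, -3, 0); (8, -1, 5) → (8, 4, 5)
T4 rotate right-handed about the z-axis with cos θ = 12/13, sin θ = 5/13: (9, -3, 0) → (123/13, 9/13, 0); (8, 4, 5) → (76/13, 88/13, 5)
T5 translate by (6, 2, -6): (123/13, 9/13, 0) → (201/13, 35/13, -6); (76/13, 88/13, 5) → (154/13, 114/13, -1)
T6 translate by (-3, 0, -3): (201/13, 35/13, -6) → (162/13, 35/13, -9); (154/13, 114/13, -1) → (115/13, 114/13, -4)

image vertices: (162/13, 35/13, -9), (115/13, 114/13, -4)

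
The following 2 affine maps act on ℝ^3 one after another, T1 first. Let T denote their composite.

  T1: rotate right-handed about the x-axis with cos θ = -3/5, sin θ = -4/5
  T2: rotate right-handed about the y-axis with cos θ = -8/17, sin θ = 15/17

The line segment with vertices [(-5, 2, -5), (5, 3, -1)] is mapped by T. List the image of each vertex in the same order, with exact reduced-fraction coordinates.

image vertices: (61/17, -26/5, 319/85), (-67/17, -13/5, -303/85)

T1 rotate right-handed about the x-axis with cos θ = -3/5, sin θ = -4/5: (-5, 2, -5) → (-5, -26/5, 7/5); (5, 3, -1) → (5, -13/5, -9/5)
T2 rotate right-handed about the y-axis with cos θ = -8/17, sin θ = 15/17: (-5, -26/5, 7/5) → (61/17, -26/5, 319/85); (5, -13/5, -9/5) → (-67/17, -13/5, -303/85)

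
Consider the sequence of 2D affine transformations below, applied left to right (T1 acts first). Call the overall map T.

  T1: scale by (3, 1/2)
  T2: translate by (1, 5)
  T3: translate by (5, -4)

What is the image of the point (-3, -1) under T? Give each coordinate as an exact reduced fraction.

T(p) = (-3, 1/2)

T1 scale by (3, 1/2): (-3, -1) → (-9, -1/2)
T2 translate by (1, 5): (-9, -1/2) → (-8, 9/2)
T3 translate by (5, -4): (-8, 9/2) → (-3, 1/2)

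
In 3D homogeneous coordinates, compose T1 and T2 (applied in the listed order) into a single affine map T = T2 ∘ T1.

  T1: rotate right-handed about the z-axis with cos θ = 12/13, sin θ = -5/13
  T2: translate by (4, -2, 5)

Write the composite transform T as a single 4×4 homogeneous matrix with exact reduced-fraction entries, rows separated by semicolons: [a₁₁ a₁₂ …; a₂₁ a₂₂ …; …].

T1 = [12/13 5/13 0 0; -5/13 12/13 0 0; 0 0 1 0; 0 0 0 1]
T2·T1 = [12/13 5/13 0 4; -5/13 12/13 0 -2; 0 0 1 5; 0 0 0 1]

T = [12/13 5/13 0 4; -5/13 12/13 0 -2; 0 0 1 5; 0 0 0 1]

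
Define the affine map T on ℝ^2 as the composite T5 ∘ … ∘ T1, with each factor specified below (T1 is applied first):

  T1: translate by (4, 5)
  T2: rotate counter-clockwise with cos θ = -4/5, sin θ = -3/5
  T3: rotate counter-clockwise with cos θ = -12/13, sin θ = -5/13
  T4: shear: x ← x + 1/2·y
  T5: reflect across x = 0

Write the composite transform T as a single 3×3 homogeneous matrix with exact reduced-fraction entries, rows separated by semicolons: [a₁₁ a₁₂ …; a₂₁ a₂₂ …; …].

T1 = [1 0 4; 0 1 5; 0 0 1]
T2·T1 = [-4/5 3/5 -1/5; -3/5 -4/5 -32/5; 0 0 1]
T3·…·T1 = [33/65 -56/65 -148/65; 56/65 33/65 389/65; 0 0 1]
T4·…·T1 = [61/65 -79/130 93/130; 56/65 33/65 389/65; 0 0 1]
T5·…·T1 = [-61/65 79/130 -93/130; 56/65 33/65 389/65; 0 0 1]

T = [-61/65 79/130 -93/130; 56/65 33/65 389/65; 0 0 1]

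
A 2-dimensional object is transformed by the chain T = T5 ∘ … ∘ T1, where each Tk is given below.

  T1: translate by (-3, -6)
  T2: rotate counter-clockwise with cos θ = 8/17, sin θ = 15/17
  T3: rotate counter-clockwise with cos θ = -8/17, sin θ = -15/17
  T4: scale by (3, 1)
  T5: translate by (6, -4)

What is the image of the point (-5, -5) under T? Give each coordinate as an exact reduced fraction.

T1 translate by (-3, -6): (-5, -5) → (-8, -11)
T2 rotate counter-clockwise with cos θ = 8/17, sin θ = 15/17: (-8, -11) → (101/17, -208/17)
T3 rotate counter-clockwise with cos θ = -8/17, sin θ = -15/17: (101/17, -208/17) → (-3928/289, 149/289)
T4 scale by (3, 1): (-3928/289, 149/289) → (-11784/289, 149/289)
T5 translate by (6, -4): (-11784/289, 149/289) → (-10050/289, -1007/289)

T(p) = (-10050/289, -1007/289)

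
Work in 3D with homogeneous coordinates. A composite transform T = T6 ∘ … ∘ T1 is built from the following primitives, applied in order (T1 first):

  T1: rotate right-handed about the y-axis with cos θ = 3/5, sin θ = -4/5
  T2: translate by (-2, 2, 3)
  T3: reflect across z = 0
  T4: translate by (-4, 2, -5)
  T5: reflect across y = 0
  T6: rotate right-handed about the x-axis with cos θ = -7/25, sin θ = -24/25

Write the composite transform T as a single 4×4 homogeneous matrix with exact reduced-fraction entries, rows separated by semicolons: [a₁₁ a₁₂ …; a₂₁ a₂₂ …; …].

T = [3/5 0 -4/5 -6; -96/125 7/25 -72/125 -164/25; 28/125 24/25 21/125 152/25; 0 0 0 1]

T1 = [3/5 0 -4/5 0; 0 1 0 0; 4/5 0 3/5 0; 0 0 0 1]
T2·T1 = [3/5 0 -4/5 -2; 0 1 0 2; 4/5 0 3/5 3; 0 0 0 1]
T3·…·T1 = [3/5 0 -4/5 -2; 0 1 0 2; -4/5 0 -3/5 -3; 0 0 0 1]
T4·…·T1 = [3/5 0 -4/5 -6; 0 1 0 4; -4/5 0 -3/5 -8; 0 0 0 1]
T5·…·T1 = [3/5 0 -4/5 -6; 0 -1 0 -4; -4/5 0 -3/5 -8; 0 0 0 1]
T6·…·T1 = [3/5 0 -4/5 -6; -96/125 7/25 -72/125 -164/25; 28/125 24/25 21/125 152/25; 0 0 0 1]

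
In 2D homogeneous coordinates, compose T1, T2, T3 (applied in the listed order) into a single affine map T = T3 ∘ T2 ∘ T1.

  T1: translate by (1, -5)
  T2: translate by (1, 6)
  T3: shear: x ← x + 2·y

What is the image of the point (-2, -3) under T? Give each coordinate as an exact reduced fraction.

T1 translate by (1, -5): (-2, -3) → (-1, -8)
T2 translate by (1, 6): (-1, -8) → (0, -2)
T3 shear: x ← x + 2·y: (0, -2) → (-4, -2)

T(p) = (-4, -2)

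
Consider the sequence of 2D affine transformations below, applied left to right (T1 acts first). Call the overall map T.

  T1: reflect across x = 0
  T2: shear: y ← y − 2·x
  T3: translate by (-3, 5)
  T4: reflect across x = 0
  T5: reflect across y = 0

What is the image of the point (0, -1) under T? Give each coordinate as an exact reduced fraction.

T(p) = (3, -4)

T1 reflect across x = 0: (0, -1) → (0, -1)
T2 shear: y ← y − 2·x: (0, -1) → (0, -1)
T3 translate by (-3, 5): (0, -1) → (-3, 4)
T4 reflect across x = 0: (-3, 4) → (3, 4)
T5 reflect across y = 0: (3, 4) → (3, -4)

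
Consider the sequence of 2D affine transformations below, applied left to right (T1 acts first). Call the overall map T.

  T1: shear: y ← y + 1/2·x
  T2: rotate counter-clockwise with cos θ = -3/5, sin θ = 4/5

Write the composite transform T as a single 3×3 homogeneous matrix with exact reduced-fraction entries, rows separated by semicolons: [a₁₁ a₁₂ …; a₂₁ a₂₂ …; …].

T1 = [1 0 0; 1/2 1 0; 0 0 1]
T2·T1 = [-1 -4/5 0; 1/2 -3/5 0; 0 0 1]

T = [-1 -4/5 0; 1/2 -3/5 0; 0 0 1]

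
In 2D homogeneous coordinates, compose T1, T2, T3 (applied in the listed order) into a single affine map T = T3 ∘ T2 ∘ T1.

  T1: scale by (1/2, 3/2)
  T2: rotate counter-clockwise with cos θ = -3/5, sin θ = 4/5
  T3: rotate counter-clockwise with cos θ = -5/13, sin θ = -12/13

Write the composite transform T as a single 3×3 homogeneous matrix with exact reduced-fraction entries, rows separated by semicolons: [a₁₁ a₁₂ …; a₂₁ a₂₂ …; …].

T = [63/130 -24/65 0; 8/65 189/130 0; 0 0 1]

T1 = [1/2 0 0; 0 3/2 0; 0 0 1]
T2·T1 = [-3/10 -6/5 0; 2/5 -9/10 0; 0 0 1]
T3·…·T1 = [63/130 -24/65 0; 8/65 189/130 0; 0 0 1]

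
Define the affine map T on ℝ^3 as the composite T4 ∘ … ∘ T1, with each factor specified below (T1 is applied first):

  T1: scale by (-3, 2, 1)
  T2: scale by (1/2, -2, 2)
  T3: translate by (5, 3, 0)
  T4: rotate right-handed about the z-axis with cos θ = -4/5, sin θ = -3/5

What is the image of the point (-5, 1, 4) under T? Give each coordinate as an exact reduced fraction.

T(p) = (-53/5, -67/10, 8)

T1 scale by (-3, 2, 1): (-5, 1, 4) → (15, 2, 4)
T2 scale by (1/2, -2, 2): (15, 2, 4) → (15/2, -4, 8)
T3 translate by (5, 3, 0): (15/2, -4, 8) → (25/2, -1, 8)
T4 rotate right-handed about the z-axis with cos θ = -4/5, sin θ = -3/5: (25/2, -1, 8) → (-53/5, -67/10, 8)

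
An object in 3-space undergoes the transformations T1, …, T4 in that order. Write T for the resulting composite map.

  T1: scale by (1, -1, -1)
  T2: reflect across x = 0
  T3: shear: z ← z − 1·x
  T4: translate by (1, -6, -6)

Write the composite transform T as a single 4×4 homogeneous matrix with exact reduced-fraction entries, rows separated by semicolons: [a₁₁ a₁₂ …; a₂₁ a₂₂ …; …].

T1 = [1 0 0 0; 0 -1 0 0; 0 0 -1 0; 0 0 0 1]
T2·T1 = [-1 0 0 0; 0 -1 0 0; 0 0 -1 0; 0 0 0 1]
T3·…·T1 = [-1 0 0 0; 0 -1 0 0; 1 0 -1 0; 0 0 0 1]
T4·…·T1 = [-1 0 0 1; 0 -1 0 -6; 1 0 -1 -6; 0 0 0 1]

T = [-1 0 0 1; 0 -1 0 -6; 1 0 -1 -6; 0 0 0 1]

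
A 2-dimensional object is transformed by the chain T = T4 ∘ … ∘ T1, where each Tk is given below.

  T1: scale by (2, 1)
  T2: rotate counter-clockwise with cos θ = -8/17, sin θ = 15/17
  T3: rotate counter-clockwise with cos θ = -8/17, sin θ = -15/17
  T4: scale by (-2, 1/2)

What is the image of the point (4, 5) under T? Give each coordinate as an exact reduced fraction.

T1 scale by (2, 1): (4, 5) → (8, 5)
T2 rotate counter-clockwise with cos θ = -8/17, sin θ = 15/17: (8, 5) → (-139/17, 80/17)
T3 rotate counter-clockwise with cos θ = -8/17, sin θ = -15/17: (-139/17, 80/17) → (8, 5)
T4 scale by (-2, 1/2): (8, 5) → (-16, 5/2)

T(p) = (-16, 5/2)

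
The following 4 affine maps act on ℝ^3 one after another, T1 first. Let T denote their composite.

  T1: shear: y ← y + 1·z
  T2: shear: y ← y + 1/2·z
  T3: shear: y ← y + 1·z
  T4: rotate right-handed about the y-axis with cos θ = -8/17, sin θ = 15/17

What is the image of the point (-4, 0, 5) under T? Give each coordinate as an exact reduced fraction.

T(p) = (107/17, 25/2, 20/17)

T1 shear: y ← y + 1·z: (-4, 0, 5) → (-4, 5, 5)
T2 shear: y ← y + 1/2·z: (-4, 5, 5) → (-4, 15/2, 5)
T3 shear: y ← y + 1·z: (-4, 15/2, 5) → (-4, 25/2, 5)
T4 rotate right-handed about the y-axis with cos θ = -8/17, sin θ = 15/17: (-4, 25/2, 5) → (107/17, 25/2, 20/17)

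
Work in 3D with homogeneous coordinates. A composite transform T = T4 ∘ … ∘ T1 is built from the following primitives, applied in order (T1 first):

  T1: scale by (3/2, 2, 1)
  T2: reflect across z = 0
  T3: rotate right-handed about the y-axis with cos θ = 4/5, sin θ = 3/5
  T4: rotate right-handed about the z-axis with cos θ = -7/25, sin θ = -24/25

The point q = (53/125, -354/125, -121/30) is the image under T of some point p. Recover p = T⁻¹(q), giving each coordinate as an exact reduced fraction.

T1 = [3/2 0 0 0; 0 2 0 0; 0 0 1 0; 0 0 0 1]
T2·T1 = [3/2 0 0 0; 0 2 0 0; 0 0 -1 0; 0 0 0 1]
T3·…·T1 = [6/5 0 -3/5 0; 0 2 0 0; -9/10 0 -4/5 0; 0 0 0 1]
T4·…·T1 = [-42/125 48/25 21/125 0; -144/125 -14/25 72/125 0; -9/10 0 -4/5 0; 0 0 0 1]
det M = -3; M⁻¹ = [-56/375 -64/125 -2/5 0; 12/25 -7/50 0 0; 21/125 72/125 -4/5 0; 0 0 0 1]
M⁻¹ · (53/125, -354/125, -121/30)ᵀ = (3, 3/5, 5/3)ᵀ

p = (3, 3/5, 5/3)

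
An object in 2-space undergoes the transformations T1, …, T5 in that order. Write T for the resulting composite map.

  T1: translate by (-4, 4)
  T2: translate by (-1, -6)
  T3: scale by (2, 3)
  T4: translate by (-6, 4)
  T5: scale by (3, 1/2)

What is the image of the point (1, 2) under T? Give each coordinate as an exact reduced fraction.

T(p) = (-42, 2)

T1 translate by (-4, 4): (1, 2) → (-3, 6)
T2 translate by (-1, -6): (-3, 6) → (-4, 0)
T3 scale by (2, 3): (-4, 0) → (-8, 0)
T4 translate by (-6, 4): (-8, 0) → (-14, 4)
T5 scale by (3, 1/2): (-14, 4) → (-42, 2)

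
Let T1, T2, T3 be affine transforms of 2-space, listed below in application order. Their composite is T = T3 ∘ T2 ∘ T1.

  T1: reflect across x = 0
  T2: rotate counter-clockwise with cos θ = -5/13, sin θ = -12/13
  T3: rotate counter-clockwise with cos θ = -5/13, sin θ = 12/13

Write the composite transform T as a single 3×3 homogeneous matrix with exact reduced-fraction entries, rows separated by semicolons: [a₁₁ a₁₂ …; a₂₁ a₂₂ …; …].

T = [-1 0 0; 0 1 0; 0 0 1]

T1 = [-1 0 0; 0 1 0; 0 0 1]
T2·T1 = [5/13 12/13 0; 12/13 -5/13 0; 0 0 1]
T3·…·T1 = [-1 0 0; 0 1 0; 0 0 1]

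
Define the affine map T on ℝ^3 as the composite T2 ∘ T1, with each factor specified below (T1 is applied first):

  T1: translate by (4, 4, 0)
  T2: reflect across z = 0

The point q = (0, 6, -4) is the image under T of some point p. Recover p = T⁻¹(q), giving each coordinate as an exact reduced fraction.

T1 = [1 0 0 4; 0 1 0 4; 0 0 1 0; 0 0 0 1]
T2·T1 = [1 0 0 4; 0 1 0 4; 0 0 -1 0; 0 0 0 1]
det M = -1; M⁻¹ = [1 0 0 -4; 0 1 0 -4; 0 0 -1 0; 0 0 0 1]
M⁻¹ · (0, 6, -4)ᵀ = (-4, 2, 4)ᵀ

p = (-4, 2, 4)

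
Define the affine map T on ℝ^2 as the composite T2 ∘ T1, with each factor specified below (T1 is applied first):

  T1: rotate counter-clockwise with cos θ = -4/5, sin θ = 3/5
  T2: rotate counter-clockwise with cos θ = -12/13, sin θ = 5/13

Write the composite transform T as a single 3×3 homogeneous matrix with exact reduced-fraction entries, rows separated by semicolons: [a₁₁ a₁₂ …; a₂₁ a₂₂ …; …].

T = [33/65 56/65 0; -56/65 33/65 0; 0 0 1]

T1 = [-4/5 -3/5 0; 3/5 -4/5 0; 0 0 1]
T2·T1 = [33/65 56/65 0; -56/65 33/65 0; 0 0 1]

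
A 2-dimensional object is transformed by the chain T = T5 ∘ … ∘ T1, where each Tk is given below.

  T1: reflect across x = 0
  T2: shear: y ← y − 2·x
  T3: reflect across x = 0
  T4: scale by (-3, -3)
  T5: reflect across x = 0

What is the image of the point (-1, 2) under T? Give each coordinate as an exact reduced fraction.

T(p) = (-3, 0)

T1 reflect across x = 0: (-1, 2) → (1, 2)
T2 shear: y ← y − 2·x: (1, 2) → (1, 0)
T3 reflect across x = 0: (1, 0) → (-1, 0)
T4 scale by (-3, -3): (-1, 0) → (3, 0)
T5 reflect across x = 0: (3, 0) → (-3, 0)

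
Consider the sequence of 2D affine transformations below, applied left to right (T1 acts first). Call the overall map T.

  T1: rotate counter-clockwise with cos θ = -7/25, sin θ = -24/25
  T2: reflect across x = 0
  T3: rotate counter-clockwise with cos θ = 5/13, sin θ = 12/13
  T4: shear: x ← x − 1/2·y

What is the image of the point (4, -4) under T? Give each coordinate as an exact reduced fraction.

T1 rotate counter-clockwise with cos θ = -7/25, sin θ = -24/25: (4, -4) → (-124/25, -68/25)
T2 reflect across x = 0: (-124/25, -68/25) → (124/25, -68/25)
T3 rotate counter-clockwise with cos θ = 5/13, sin θ = 12/13: (124/25, -68/25) → (1436/325, 1148/325)
T4 shear: x ← x − 1/2·y: (1436/325, 1148/325) → (862/325, 1148/325)

T(p) = (862/325, 1148/325)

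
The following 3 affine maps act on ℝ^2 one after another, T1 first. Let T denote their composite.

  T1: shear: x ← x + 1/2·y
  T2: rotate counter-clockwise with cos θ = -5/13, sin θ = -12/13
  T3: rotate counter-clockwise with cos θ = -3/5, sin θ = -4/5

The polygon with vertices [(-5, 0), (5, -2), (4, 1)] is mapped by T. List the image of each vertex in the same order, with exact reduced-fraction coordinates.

T1 shear: x ← x + 1/2·y: (-5, 0) → (-5, 0); (5, -2) → (4, -2); (4, 1) → (9/2, 1)
T2 rotate counter-clockwise with cos θ = -5/13, sin θ = -12/13: (-5, 0) → (25/13, 60/13); (4, -2) → (-44/13, -38/13); (9/2, 1) → (-21/26, -59/13)
T3 rotate counter-clockwise with cos θ = -3/5, sin θ = -4/5: (25/13, 60/13) → (33/13, -56/13); (-44/13, -38/13) → (-4/13, 58/13); (-21/26, -59/13) → (-409/130, 219/65)

image vertices: (33/13, -56/13), (-4/13, 58/13), (-409/130, 219/65)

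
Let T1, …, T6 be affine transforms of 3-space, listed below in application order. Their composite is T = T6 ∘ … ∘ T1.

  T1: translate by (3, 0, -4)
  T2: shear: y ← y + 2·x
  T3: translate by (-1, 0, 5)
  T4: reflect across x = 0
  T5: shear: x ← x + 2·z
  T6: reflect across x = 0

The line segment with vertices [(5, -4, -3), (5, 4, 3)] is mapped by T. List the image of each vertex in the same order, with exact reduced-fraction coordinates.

T1 translate by (3, 0, -4): (5, -4, -3) → (8, -4, -7); (5, 4, 3) → (8, 4, -1)
T2 shear: y ← y + 2·x: (8, -4, -7) → (8, 12, -7); (8, 4, -1) → (8, 20, -1)
T3 translate by (-1, 0, 5): (8, 12, -7) → (7, 12, -2); (8, 20, -1) → (7, 20, 4)
T4 reflect across x = 0: (7, 12, -2) → (-7, 12, -2); (7, 20, 4) → (-7, 20, 4)
T5 shear: x ← x + 2·z: (-7, 12, -2) → (-11, 12, -2); (-7, 20, 4) → (1, 20, 4)
T6 reflect across x = 0: (-11, 12, -2) → (11, 12, -2); (1, 20, 4) → (-1, 20, 4)

image vertices: (11, 12, -2), (-1, 20, 4)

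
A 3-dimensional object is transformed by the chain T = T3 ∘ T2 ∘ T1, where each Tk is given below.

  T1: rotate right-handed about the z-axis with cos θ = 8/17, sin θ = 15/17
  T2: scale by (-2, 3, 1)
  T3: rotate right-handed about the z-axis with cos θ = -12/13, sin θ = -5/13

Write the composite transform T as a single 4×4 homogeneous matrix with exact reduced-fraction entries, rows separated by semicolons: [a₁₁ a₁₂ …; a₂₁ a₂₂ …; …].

T1 = [8/17 -15/17 0 0; 15/17 8/17 0 0; 0 0 1 0; 0 0 0 1]
T2·T1 = [-16/17 30/17 0 0; 45/17 24/17 0 0; 0 0 1 0; 0 0 0 1]
T3·…·T1 = [417/221 -240/221 0 0; -460/221 -438/221 0 0; 0 0 1 0; 0 0 0 1]

T = [417/221 -240/221 0 0; -460/221 -438/221 0 0; 0 0 1 0; 0 0 0 1]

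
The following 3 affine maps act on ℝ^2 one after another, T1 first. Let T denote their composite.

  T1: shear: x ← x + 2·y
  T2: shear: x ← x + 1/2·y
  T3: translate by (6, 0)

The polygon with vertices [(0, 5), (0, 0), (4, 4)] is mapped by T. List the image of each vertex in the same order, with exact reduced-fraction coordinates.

T1 shear: x ← x + 2·y: (0, 5) → (10, 5); (0, 0) → (0, 0); (4, 4) → (12, 4)
T2 shear: x ← x + 1/2·y: (10, 5) → (25/2, 5); (0, 0) → (0, 0); (12, 4) → (14, 4)
T3 translate by (6, 0): (25/2, 5) → (37/2, 5); (0, 0) → (6, 0); (14, 4) → (20, 4)

image vertices: (37/2, 5), (6, 0), (20, 4)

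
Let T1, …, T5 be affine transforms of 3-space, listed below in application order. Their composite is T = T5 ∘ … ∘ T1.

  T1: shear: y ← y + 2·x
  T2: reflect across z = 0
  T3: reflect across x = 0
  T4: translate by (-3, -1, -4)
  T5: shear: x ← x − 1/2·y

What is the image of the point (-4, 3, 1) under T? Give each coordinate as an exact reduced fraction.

T1 shear: y ← y + 2·x: (-4, 3, 1) → (-4, -5, 1)
T2 reflect across z = 0: (-4, -5, 1) → (-4, -5, -1)
T3 reflect across x = 0: (-4, -5, -1) → (4, -5, -1)
T4 translate by (-3, -1, -4): (4, -5, -1) → (1, -6, -5)
T5 shear: x ← x − 1/2·y: (1, -6, -5) → (4, -6, -5)

T(p) = (4, -6, -5)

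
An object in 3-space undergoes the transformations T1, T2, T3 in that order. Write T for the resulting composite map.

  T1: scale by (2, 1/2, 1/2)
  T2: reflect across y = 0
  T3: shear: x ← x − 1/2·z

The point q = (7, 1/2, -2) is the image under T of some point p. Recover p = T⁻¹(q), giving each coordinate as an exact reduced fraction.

T1 = [2 0 0 0; 0 1/2 0 0; 0 0 1/2 0; 0 0 0 1]
T2·T1 = [2 0 0 0; 0 -1/2 0 0; 0 0 1/2 0; 0 0 0 1]
T3·…·T1 = [2 0 -1/4 0; 0 -1/2 0 0; 0 0 1/2 0; 0 0 0 1]
det M = -1/2; M⁻¹ = [1/2 0 1/4 0; 0 -2 0 0; 0 0 2 0; 0 0 0 1]
M⁻¹ · (7, 1/2, -2)ᵀ = (3, -1, -4)ᵀ

p = (3, -1, -4)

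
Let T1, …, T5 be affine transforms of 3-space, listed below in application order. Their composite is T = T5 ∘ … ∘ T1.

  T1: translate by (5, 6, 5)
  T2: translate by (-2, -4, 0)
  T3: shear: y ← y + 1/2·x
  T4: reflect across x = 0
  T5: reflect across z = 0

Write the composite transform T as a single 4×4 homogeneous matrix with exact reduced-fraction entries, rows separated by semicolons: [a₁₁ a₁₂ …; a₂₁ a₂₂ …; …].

T = [-1 0 0 -3; 1/2 1 0 7/2; 0 0 -1 -5; 0 0 0 1]

T1 = [1 0 0 5; 0 1 0 6; 0 0 1 5; 0 0 0 1]
T2·T1 = [1 0 0 3; 0 1 0 2; 0 0 1 5; 0 0 0 1]
T3·…·T1 = [1 0 0 3; 1/2 1 0 7/2; 0 0 1 5; 0 0 0 1]
T4·…·T1 = [-1 0 0 -3; 1/2 1 0 7/2; 0 0 1 5; 0 0 0 1]
T5·…·T1 = [-1 0 0 -3; 1/2 1 0 7/2; 0 0 -1 -5; 0 0 0 1]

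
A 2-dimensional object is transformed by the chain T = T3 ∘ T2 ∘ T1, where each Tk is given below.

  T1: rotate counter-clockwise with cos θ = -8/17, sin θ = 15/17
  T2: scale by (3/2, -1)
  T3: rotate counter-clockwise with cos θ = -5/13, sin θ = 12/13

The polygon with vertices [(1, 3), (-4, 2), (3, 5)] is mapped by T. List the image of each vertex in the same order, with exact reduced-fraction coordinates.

T1 rotate counter-clockwise with cos θ = -8/17, sin θ = 15/17: (1, 3) → (-53/17, -9/17); (-4, 2) → (2/17, -76/17); (3, 5) → (-99/17, 5/17)
T2 scale by (3/2, -1): (-53/17, -9/17) → (-159/34, 9/17); (2/17, -76/17) → (3/17, 76/17); (-99/17, 5/17) → (-297/34, -5/17)
T3 rotate counter-clockwise with cos θ = -5/13, sin θ = 12/13: (-159/34, 9/17) → (579/442, -999/221); (3/17, 76/17) → (-927/221, -344/221); (-297/34, -5/17) → (1605/442, -1757/221)

image vertices: (579/442, -999/221), (-927/221, -344/221), (1605/442, -1757/221)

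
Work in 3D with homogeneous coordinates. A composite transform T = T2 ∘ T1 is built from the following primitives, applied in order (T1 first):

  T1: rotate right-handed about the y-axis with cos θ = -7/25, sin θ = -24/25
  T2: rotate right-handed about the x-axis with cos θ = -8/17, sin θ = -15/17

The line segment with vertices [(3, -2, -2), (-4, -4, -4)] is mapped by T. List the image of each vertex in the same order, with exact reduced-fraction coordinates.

T1 rotate right-handed about the y-axis with cos θ = -7/25, sin θ = -24/25: (3, -2, -2) → (27/25, -2, 86/25); (-4, -4, -4) → (124/25, -4, -68/25)
T2 rotate right-handed about the x-axis with cos θ = -8/17, sin θ = -15/17: (27/25, -2, 86/25) → (27/25, 338/85, 62/425); (124/25, -4, -68/25) → (124/25, -44/85, 2044/425)

image vertices: (27/25, 338/85, 62/425), (124/25, -44/85, 2044/425)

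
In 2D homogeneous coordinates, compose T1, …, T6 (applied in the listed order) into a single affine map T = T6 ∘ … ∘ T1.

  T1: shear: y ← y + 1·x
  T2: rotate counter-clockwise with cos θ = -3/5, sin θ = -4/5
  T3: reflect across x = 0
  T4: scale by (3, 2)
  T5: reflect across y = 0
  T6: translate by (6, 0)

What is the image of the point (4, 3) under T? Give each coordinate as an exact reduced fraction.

T(p) = (-18/5, 74/5)

T1 shear: y ← y + 1·x: (4, 3) → (4, 7)
T2 rotate counter-clockwise with cos θ = -3/5, sin θ = -4/5: (4, 7) → (16/5, -37/5)
T3 reflect across x = 0: (16/5, -37/5) → (-16/5, -37/5)
T4 scale by (3, 2): (-16/5, -37/5) → (-48/5, -74/5)
T5 reflect across y = 0: (-48/5, -74/5) → (-48/5, 74/5)
T6 translate by (6, 0): (-48/5, 74/5) → (-18/5, 74/5)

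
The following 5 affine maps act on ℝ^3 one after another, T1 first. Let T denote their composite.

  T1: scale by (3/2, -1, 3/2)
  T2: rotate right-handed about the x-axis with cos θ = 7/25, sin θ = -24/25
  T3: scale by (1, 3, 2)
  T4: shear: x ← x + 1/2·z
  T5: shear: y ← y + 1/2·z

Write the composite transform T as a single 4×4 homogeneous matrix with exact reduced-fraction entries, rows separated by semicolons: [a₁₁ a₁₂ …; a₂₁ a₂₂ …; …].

T = [3/2 24/25 21/50 0; 0 3/25 237/50 0; 0 48/25 21/25 0; 0 0 0 1]

T1 = [3/2 0 0 0; 0 -1 0 0; 0 0 3/2 0; 0 0 0 1]
T2·T1 = [3/2 0 0 0; 0 -7/25 36/25 0; 0 24/25 21/50 0; 0 0 0 1]
T3·…·T1 = [3/2 0 0 0; 0 -21/25 108/25 0; 0 48/25 21/25 0; 0 0 0 1]
T4·…·T1 = [3/2 24/25 21/50 0; 0 -21/25 108/25 0; 0 48/25 21/25 0; 0 0 0 1]
T5·…·T1 = [3/2 24/25 21/50 0; 0 3/25 237/50 0; 0 48/25 21/25 0; 0 0 0 1]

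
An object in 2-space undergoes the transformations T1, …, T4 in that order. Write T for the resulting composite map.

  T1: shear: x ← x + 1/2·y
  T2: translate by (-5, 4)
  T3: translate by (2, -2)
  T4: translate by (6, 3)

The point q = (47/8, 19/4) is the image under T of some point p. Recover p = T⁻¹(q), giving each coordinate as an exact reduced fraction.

p = (3, -1/4)

T1 = [1 1/2 0; 0 1 0; 0 0 1]
T2·T1 = [1 1/2 -5; 0 1 4; 0 0 1]
T3·…·T1 = [1 1/2 -3; 0 1 2; 0 0 1]
T4·…·T1 = [1 1/2 3; 0 1 5; 0 0 1]
det M = 1; M⁻¹ = [1 -1/2 -1/2; 0 1 -5; 0 0 1]
M⁻¹ · (47/8, 19/4)ᵀ = (3, -1/4)ᵀ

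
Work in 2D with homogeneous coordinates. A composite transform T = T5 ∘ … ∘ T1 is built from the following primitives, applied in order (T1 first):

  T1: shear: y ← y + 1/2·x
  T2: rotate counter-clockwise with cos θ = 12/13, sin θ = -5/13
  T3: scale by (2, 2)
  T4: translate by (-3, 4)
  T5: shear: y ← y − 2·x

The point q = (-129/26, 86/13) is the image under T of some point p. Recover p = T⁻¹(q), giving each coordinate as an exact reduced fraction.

p = (1/2, -4)

T1 = [1 0 0; 1/2 1 0; 0 0 1]
T2·T1 = [29/26 5/13 0; 1/13 12/13 0; 0 0 1]
T3·…·T1 = [29/13 10/13 0; 2/13 24/13 0; 0 0 1]
T4·…·T1 = [29/13 10/13 -3; 2/13 24/13 4; 0 0 1]
T5·…·T1 = [29/13 10/13 -3; -56/13 4/13 10; 0 0 1]
det M = 4; M⁻¹ = [1/13 -5/26 28/13; 14/13 29/52 -61/26; 0 0 1]
M⁻¹ · (-129/26, 86/13)ᵀ = (1/2, -4)ᵀ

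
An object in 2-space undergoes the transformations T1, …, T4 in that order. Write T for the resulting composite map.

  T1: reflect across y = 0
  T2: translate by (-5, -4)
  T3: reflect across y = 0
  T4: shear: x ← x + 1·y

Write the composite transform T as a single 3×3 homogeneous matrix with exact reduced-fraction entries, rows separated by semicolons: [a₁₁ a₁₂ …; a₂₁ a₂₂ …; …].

T = [1 1 -1; 0 1 4; 0 0 1]

T1 = [1 0 0; 0 -1 0; 0 0 1]
T2·T1 = [1 0 -5; 0 -1 -4; 0 0 1]
T3·…·T1 = [1 0 -5; 0 1 4; 0 0 1]
T4·…·T1 = [1 1 -1; 0 1 4; 0 0 1]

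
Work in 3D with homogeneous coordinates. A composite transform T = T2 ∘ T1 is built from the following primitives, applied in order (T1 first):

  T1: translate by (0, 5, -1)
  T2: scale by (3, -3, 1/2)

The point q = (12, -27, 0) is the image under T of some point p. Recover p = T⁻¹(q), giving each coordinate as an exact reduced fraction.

p = (4, 4, 1)

T1 = [1 0 0 0; 0 1 0 5; 0 0 1 -1; 0 0 0 1]
T2·T1 = [3 0 0 0; 0 -3 0 -15; 0 0 1/2 -1/2; 0 0 0 1]
det M = -9/2; M⁻¹ = [1/3 0 0 0; 0 -1/3 0 -5; 0 0 2 1; 0 0 0 1]
M⁻¹ · (12, -27, 0)ᵀ = (4, 4, 1)ᵀ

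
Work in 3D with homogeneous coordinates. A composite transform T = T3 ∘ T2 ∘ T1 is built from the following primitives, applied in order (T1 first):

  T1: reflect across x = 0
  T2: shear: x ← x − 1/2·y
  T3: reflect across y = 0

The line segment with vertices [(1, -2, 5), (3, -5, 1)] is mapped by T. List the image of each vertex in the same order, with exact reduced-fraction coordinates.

T1 reflect across x = 0: (1, -2, 5) → (-1, -2, 5); (3, -5, 1) → (-3, -5, 1)
T2 shear: x ← x − 1/2·y: (-1, -2, 5) → (0, -2, 5); (-3, -5, 1) → (-1/2, -5, 1)
T3 reflect across y = 0: (0, -2, 5) → (0, 2, 5); (-1/2, -5, 1) → (-1/2, 5, 1)

image vertices: (0, 2, 5), (-1/2, 5, 1)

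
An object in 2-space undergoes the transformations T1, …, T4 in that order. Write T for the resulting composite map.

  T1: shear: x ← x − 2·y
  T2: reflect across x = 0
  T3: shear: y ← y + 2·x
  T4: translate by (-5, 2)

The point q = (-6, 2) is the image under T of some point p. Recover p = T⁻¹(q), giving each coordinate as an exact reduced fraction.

T1 = [1 -2 0; 0 1 0; 0 0 1]
T2·T1 = [-1 2 0; 0 1 0; 0 0 1]
T3·…·T1 = [-1 2 0; -2 5 0; 0 0 1]
T4·…·T1 = [-1 2 -5; -2 5 2; 0 0 1]
det M = -1; M⁻¹ = [-5 2 -29; -2 1 -12; 0 0 1]
M⁻¹ · (-6, 2)ᵀ = (5, 2)ᵀ

p = (5, 2)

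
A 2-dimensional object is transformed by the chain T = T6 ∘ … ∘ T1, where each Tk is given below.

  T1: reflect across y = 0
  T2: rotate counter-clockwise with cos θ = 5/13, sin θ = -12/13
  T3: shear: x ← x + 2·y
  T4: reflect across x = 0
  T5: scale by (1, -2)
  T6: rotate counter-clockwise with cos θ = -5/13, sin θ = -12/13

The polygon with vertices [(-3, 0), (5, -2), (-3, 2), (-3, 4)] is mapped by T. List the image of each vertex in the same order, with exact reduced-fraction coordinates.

image vertices: (-579/169, 1044/169), (945/169, -1112/169), (-43/13, 32/13), (-539/169, -212/169)

T1 reflect across y = 0: (-3, 0) → (-3, 0); (5, -2) → (5, 2); (-3, 2) → (-3, -2); (-3, 4) → (-3, -4)
T2 rotate counter-clockwise with cos θ = 5/13, sin θ = -12/13: (-3, 0) → (-15/13, 36/13); (5, 2) → (49/13, -50/13); (-3, -2) → (-3, 2); (-3, -4) → (-63/13, 16/13)
T3 shear: x ← x + 2·y: (-15/13, 36/13) → (57/13, 36/13); (49/13, -50/13) → (-51/13, -50/13); (-3, 2) → (1, 2); (-63/13, 16/13) → (-31/13, 16/13)
T4 reflect across x = 0: (57/13, 36/13) → (-57/13, 36/13); (-51/13, -50/13) → (51/13, -50/13); (1, 2) → (-1, 2); (-31/13, 16/13) → (31/13, 16/13)
T5 scale by (1, -2): (-57/13, 36/13) → (-57/13, -72/13); (51/13, -50/13) → (51/13, 100/13); (-1, 2) → (-1, -4); (31/13, 16/13) → (31/13, -32/13)
T6 rotate counter-clockwise with cos θ = -5/13, sin θ = -12/13: (-57/13, -72/13) → (-579/169, 1044/169); (51/13, 100/13) → (945/169, -1112/169); (-1, -4) → (-43/13, 32/13); (31/13, -32/13) → (-539/169, -212/169)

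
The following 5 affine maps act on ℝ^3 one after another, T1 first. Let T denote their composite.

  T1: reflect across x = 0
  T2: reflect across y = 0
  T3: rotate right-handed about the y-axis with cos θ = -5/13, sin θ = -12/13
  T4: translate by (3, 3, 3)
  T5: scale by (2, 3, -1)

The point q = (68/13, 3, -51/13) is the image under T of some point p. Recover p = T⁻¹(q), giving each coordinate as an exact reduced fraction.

p = (-1, 2, 0)

T1 = [-1 0 0 0; 0 1 0 0; 0 0 1 0; 0 0 0 1]
T2·T1 = [-1 0 0 0; 0 -1 0 0; 0 0 1 0; 0 0 0 1]
T3·…·T1 = [5/13 0 -12/13 0; 0 -1 0 0; -12/13 0 -5/13 0; 0 0 0 1]
T4·…·T1 = [5/13 0 -12/13 3; 0 -1 0 3; -12/13 0 -5/13 3; 0 0 0 1]
T5·…·T1 = [10/13 0 -24/13 6; 0 -3 0 9; 12/13 0 5/13 -3; 0 0 0 1]
det M = -6; M⁻¹ = [5/26 0 12/13 21/13; 0 -1/3 0 3; -6/13 0 5/13 51/13; 0 0 0 1]
M⁻¹ · (68/13, 3, -51/13)ᵀ = (-1, 2, 0)ᵀ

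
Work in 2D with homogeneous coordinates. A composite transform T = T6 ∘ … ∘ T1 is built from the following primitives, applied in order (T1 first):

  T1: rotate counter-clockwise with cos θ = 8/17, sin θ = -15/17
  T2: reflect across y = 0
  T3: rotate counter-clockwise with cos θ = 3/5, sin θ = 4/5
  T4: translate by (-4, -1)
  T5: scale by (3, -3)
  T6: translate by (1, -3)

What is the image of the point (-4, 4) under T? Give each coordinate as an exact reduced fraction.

T(p) = (421/85, 492/85)

T1 rotate counter-clockwise with cos θ = 8/17, sin θ = -15/17: (-4, 4) → (28/17, 92/17)
T2 reflect across y = 0: (28/17, 92/17) → (28/17, -92/17)
T3 rotate counter-clockwise with cos θ = 3/5, sin θ = 4/5: (28/17, -92/17) → (452/85, -164/85)
T4 translate by (-4, -1): (452/85, -164/85) → (112/85, -249/85)
T5 scale by (3, -3): (112/85, -249/85) → (336/85, 747/85)
T6 translate by (1, -3): (336/85, 747/85) → (421/85, 492/85)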